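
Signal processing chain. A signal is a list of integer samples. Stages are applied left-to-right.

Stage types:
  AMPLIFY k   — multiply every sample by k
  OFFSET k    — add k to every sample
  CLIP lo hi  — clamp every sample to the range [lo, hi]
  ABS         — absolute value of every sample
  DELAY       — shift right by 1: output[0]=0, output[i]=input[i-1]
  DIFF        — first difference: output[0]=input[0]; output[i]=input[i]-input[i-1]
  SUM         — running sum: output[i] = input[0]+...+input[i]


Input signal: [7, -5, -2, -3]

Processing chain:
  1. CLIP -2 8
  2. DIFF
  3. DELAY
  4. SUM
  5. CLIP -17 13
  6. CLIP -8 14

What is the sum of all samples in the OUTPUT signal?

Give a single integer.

Answer: 3

Derivation:
Input: [7, -5, -2, -3]
Stage 1 (CLIP -2 8): clip(7,-2,8)=7, clip(-5,-2,8)=-2, clip(-2,-2,8)=-2, clip(-3,-2,8)=-2 -> [7, -2, -2, -2]
Stage 2 (DIFF): s[0]=7, -2-7=-9, -2--2=0, -2--2=0 -> [7, -9, 0, 0]
Stage 3 (DELAY): [0, 7, -9, 0] = [0, 7, -9, 0] -> [0, 7, -9, 0]
Stage 4 (SUM): sum[0..0]=0, sum[0..1]=7, sum[0..2]=-2, sum[0..3]=-2 -> [0, 7, -2, -2]
Stage 5 (CLIP -17 13): clip(0,-17,13)=0, clip(7,-17,13)=7, clip(-2,-17,13)=-2, clip(-2,-17,13)=-2 -> [0, 7, -2, -2]
Stage 6 (CLIP -8 14): clip(0,-8,14)=0, clip(7,-8,14)=7, clip(-2,-8,14)=-2, clip(-2,-8,14)=-2 -> [0, 7, -2, -2]
Output sum: 3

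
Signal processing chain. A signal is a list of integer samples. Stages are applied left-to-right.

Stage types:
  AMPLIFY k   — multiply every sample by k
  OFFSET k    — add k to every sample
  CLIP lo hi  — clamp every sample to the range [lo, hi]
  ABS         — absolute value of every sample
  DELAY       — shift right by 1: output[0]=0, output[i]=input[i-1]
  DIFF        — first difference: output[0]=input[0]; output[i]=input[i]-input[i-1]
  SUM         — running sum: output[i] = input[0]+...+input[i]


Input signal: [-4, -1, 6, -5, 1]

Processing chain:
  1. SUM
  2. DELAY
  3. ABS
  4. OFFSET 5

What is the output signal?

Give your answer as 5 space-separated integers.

Answer: 5 9 10 6 9

Derivation:
Input: [-4, -1, 6, -5, 1]
Stage 1 (SUM): sum[0..0]=-4, sum[0..1]=-5, sum[0..2]=1, sum[0..3]=-4, sum[0..4]=-3 -> [-4, -5, 1, -4, -3]
Stage 2 (DELAY): [0, -4, -5, 1, -4] = [0, -4, -5, 1, -4] -> [0, -4, -5, 1, -4]
Stage 3 (ABS): |0|=0, |-4|=4, |-5|=5, |1|=1, |-4|=4 -> [0, 4, 5, 1, 4]
Stage 4 (OFFSET 5): 0+5=5, 4+5=9, 5+5=10, 1+5=6, 4+5=9 -> [5, 9, 10, 6, 9]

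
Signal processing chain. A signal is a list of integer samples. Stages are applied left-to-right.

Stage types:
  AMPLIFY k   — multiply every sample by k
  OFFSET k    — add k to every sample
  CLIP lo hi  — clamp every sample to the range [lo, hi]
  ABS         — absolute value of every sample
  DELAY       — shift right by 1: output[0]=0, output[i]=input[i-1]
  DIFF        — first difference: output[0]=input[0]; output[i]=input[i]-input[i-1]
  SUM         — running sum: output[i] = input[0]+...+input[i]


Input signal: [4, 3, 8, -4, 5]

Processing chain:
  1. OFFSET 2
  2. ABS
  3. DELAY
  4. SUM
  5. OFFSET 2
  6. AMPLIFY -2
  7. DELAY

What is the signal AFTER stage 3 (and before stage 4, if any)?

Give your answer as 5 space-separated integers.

Answer: 0 6 5 10 2

Derivation:
Input: [4, 3, 8, -4, 5]
Stage 1 (OFFSET 2): 4+2=6, 3+2=5, 8+2=10, -4+2=-2, 5+2=7 -> [6, 5, 10, -2, 7]
Stage 2 (ABS): |6|=6, |5|=5, |10|=10, |-2|=2, |7|=7 -> [6, 5, 10, 2, 7]
Stage 3 (DELAY): [0, 6, 5, 10, 2] = [0, 6, 5, 10, 2] -> [0, 6, 5, 10, 2]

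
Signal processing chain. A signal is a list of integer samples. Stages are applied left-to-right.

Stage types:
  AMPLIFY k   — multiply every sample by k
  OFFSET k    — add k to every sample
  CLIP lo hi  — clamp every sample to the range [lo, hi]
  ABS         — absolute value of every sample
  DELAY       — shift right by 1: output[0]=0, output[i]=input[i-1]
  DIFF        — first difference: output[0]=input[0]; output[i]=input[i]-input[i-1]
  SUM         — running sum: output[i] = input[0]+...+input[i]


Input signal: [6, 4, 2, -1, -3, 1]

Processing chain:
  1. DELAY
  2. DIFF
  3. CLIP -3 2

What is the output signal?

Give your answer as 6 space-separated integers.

Answer: 0 2 -2 -2 -3 -2

Derivation:
Input: [6, 4, 2, -1, -3, 1]
Stage 1 (DELAY): [0, 6, 4, 2, -1, -3] = [0, 6, 4, 2, -1, -3] -> [0, 6, 4, 2, -1, -3]
Stage 2 (DIFF): s[0]=0, 6-0=6, 4-6=-2, 2-4=-2, -1-2=-3, -3--1=-2 -> [0, 6, -2, -2, -3, -2]
Stage 3 (CLIP -3 2): clip(0,-3,2)=0, clip(6,-3,2)=2, clip(-2,-3,2)=-2, clip(-2,-3,2)=-2, clip(-3,-3,2)=-3, clip(-2,-3,2)=-2 -> [0, 2, -2, -2, -3, -2]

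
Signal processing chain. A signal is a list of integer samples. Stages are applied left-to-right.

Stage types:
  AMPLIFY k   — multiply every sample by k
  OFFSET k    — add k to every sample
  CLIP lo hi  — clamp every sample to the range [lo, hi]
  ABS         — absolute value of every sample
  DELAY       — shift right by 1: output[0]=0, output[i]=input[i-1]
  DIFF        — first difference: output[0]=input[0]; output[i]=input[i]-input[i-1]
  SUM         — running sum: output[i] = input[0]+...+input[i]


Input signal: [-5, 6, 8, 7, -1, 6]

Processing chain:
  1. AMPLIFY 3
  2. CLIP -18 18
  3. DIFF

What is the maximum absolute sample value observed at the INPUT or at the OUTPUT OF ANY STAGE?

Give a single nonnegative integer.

Input: [-5, 6, 8, 7, -1, 6] (max |s|=8)
Stage 1 (AMPLIFY 3): -5*3=-15, 6*3=18, 8*3=24, 7*3=21, -1*3=-3, 6*3=18 -> [-15, 18, 24, 21, -3, 18] (max |s|=24)
Stage 2 (CLIP -18 18): clip(-15,-18,18)=-15, clip(18,-18,18)=18, clip(24,-18,18)=18, clip(21,-18,18)=18, clip(-3,-18,18)=-3, clip(18,-18,18)=18 -> [-15, 18, 18, 18, -3, 18] (max |s|=18)
Stage 3 (DIFF): s[0]=-15, 18--15=33, 18-18=0, 18-18=0, -3-18=-21, 18--3=21 -> [-15, 33, 0, 0, -21, 21] (max |s|=33)
Overall max amplitude: 33

Answer: 33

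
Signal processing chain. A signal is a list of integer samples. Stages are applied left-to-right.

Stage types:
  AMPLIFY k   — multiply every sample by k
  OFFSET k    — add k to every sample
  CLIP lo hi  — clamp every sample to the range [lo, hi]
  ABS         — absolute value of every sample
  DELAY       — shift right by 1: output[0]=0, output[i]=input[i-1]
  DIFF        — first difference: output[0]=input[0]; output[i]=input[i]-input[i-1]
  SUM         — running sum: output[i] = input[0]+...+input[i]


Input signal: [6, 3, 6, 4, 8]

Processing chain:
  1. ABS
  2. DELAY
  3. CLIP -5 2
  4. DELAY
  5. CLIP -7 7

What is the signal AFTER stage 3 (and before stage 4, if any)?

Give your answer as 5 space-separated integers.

Answer: 0 2 2 2 2

Derivation:
Input: [6, 3, 6, 4, 8]
Stage 1 (ABS): |6|=6, |3|=3, |6|=6, |4|=4, |8|=8 -> [6, 3, 6, 4, 8]
Stage 2 (DELAY): [0, 6, 3, 6, 4] = [0, 6, 3, 6, 4] -> [0, 6, 3, 6, 4]
Stage 3 (CLIP -5 2): clip(0,-5,2)=0, clip(6,-5,2)=2, clip(3,-5,2)=2, clip(6,-5,2)=2, clip(4,-5,2)=2 -> [0, 2, 2, 2, 2]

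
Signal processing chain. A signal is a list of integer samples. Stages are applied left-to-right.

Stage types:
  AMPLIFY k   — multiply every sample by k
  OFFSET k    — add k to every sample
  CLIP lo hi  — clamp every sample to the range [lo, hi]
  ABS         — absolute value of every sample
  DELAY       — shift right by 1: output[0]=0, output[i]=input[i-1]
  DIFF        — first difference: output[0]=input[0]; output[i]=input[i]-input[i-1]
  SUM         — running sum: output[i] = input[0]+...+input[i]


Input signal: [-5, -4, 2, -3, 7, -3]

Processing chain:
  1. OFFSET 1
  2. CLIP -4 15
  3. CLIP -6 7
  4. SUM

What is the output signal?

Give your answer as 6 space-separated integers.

Input: [-5, -4, 2, -3, 7, -3]
Stage 1 (OFFSET 1): -5+1=-4, -4+1=-3, 2+1=3, -3+1=-2, 7+1=8, -3+1=-2 -> [-4, -3, 3, -2, 8, -2]
Stage 2 (CLIP -4 15): clip(-4,-4,15)=-4, clip(-3,-4,15)=-3, clip(3,-4,15)=3, clip(-2,-4,15)=-2, clip(8,-4,15)=8, clip(-2,-4,15)=-2 -> [-4, -3, 3, -2, 8, -2]
Stage 3 (CLIP -6 7): clip(-4,-6,7)=-4, clip(-3,-6,7)=-3, clip(3,-6,7)=3, clip(-2,-6,7)=-2, clip(8,-6,7)=7, clip(-2,-6,7)=-2 -> [-4, -3, 3, -2, 7, -2]
Stage 4 (SUM): sum[0..0]=-4, sum[0..1]=-7, sum[0..2]=-4, sum[0..3]=-6, sum[0..4]=1, sum[0..5]=-1 -> [-4, -7, -4, -6, 1, -1]

Answer: -4 -7 -4 -6 1 -1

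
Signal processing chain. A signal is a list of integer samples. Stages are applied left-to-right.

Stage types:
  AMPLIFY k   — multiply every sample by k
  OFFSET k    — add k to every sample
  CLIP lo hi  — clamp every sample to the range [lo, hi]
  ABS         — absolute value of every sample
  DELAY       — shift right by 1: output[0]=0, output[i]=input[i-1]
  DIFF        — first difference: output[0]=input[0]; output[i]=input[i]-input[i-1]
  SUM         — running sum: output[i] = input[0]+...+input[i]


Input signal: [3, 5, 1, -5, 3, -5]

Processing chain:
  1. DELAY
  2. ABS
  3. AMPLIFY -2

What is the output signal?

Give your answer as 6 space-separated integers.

Input: [3, 5, 1, -5, 3, -5]
Stage 1 (DELAY): [0, 3, 5, 1, -5, 3] = [0, 3, 5, 1, -5, 3] -> [0, 3, 5, 1, -5, 3]
Stage 2 (ABS): |0|=0, |3|=3, |5|=5, |1|=1, |-5|=5, |3|=3 -> [0, 3, 5, 1, 5, 3]
Stage 3 (AMPLIFY -2): 0*-2=0, 3*-2=-6, 5*-2=-10, 1*-2=-2, 5*-2=-10, 3*-2=-6 -> [0, -6, -10, -2, -10, -6]

Answer: 0 -6 -10 -2 -10 -6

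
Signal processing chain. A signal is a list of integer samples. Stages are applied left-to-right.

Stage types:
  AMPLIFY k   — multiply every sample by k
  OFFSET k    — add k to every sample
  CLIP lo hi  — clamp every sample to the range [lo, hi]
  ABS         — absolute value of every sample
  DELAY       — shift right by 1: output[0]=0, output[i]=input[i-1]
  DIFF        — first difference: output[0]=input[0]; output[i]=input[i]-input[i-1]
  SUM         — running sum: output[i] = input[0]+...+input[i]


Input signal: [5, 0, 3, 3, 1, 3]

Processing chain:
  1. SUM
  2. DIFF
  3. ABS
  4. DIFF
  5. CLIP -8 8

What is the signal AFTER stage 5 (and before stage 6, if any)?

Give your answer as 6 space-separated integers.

Input: [5, 0, 3, 3, 1, 3]
Stage 1 (SUM): sum[0..0]=5, sum[0..1]=5, sum[0..2]=8, sum[0..3]=11, sum[0..4]=12, sum[0..5]=15 -> [5, 5, 8, 11, 12, 15]
Stage 2 (DIFF): s[0]=5, 5-5=0, 8-5=3, 11-8=3, 12-11=1, 15-12=3 -> [5, 0, 3, 3, 1, 3]
Stage 3 (ABS): |5|=5, |0|=0, |3|=3, |3|=3, |1|=1, |3|=3 -> [5, 0, 3, 3, 1, 3]
Stage 4 (DIFF): s[0]=5, 0-5=-5, 3-0=3, 3-3=0, 1-3=-2, 3-1=2 -> [5, -5, 3, 0, -2, 2]
Stage 5 (CLIP -8 8): clip(5,-8,8)=5, clip(-5,-8,8)=-5, clip(3,-8,8)=3, clip(0,-8,8)=0, clip(-2,-8,8)=-2, clip(2,-8,8)=2 -> [5, -5, 3, 0, -2, 2]

Answer: 5 -5 3 0 -2 2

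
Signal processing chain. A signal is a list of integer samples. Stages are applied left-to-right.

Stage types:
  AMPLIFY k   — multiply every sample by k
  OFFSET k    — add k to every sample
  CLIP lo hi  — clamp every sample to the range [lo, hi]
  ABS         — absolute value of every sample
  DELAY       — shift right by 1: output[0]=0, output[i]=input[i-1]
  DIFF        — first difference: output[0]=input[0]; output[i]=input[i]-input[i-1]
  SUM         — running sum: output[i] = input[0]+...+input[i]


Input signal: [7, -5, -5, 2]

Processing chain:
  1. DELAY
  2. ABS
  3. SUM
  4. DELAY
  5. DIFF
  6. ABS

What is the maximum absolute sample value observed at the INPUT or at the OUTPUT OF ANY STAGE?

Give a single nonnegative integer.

Input: [7, -5, -5, 2] (max |s|=7)
Stage 1 (DELAY): [0, 7, -5, -5] = [0, 7, -5, -5] -> [0, 7, -5, -5] (max |s|=7)
Stage 2 (ABS): |0|=0, |7|=7, |-5|=5, |-5|=5 -> [0, 7, 5, 5] (max |s|=7)
Stage 3 (SUM): sum[0..0]=0, sum[0..1]=7, sum[0..2]=12, sum[0..3]=17 -> [0, 7, 12, 17] (max |s|=17)
Stage 4 (DELAY): [0, 0, 7, 12] = [0, 0, 7, 12] -> [0, 0, 7, 12] (max |s|=12)
Stage 5 (DIFF): s[0]=0, 0-0=0, 7-0=7, 12-7=5 -> [0, 0, 7, 5] (max |s|=7)
Stage 6 (ABS): |0|=0, |0|=0, |7|=7, |5|=5 -> [0, 0, 7, 5] (max |s|=7)
Overall max amplitude: 17

Answer: 17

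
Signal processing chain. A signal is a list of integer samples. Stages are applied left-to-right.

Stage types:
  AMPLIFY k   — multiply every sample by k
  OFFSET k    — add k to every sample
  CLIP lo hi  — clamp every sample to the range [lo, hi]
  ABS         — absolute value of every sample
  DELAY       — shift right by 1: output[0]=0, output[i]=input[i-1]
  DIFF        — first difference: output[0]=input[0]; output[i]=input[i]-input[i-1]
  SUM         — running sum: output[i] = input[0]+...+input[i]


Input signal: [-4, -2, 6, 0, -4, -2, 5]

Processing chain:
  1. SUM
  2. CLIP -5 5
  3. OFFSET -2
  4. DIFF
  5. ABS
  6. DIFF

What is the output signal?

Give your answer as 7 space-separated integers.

Input: [-4, -2, 6, 0, -4, -2, 5]
Stage 1 (SUM): sum[0..0]=-4, sum[0..1]=-6, sum[0..2]=0, sum[0..3]=0, sum[0..4]=-4, sum[0..5]=-6, sum[0..6]=-1 -> [-4, -6, 0, 0, -4, -6, -1]
Stage 2 (CLIP -5 5): clip(-4,-5,5)=-4, clip(-6,-5,5)=-5, clip(0,-5,5)=0, clip(0,-5,5)=0, clip(-4,-5,5)=-4, clip(-6,-5,5)=-5, clip(-1,-5,5)=-1 -> [-4, -5, 0, 0, -4, -5, -1]
Stage 3 (OFFSET -2): -4+-2=-6, -5+-2=-7, 0+-2=-2, 0+-2=-2, -4+-2=-6, -5+-2=-7, -1+-2=-3 -> [-6, -7, -2, -2, -6, -7, -3]
Stage 4 (DIFF): s[0]=-6, -7--6=-1, -2--7=5, -2--2=0, -6--2=-4, -7--6=-1, -3--7=4 -> [-6, -1, 5, 0, -4, -1, 4]
Stage 5 (ABS): |-6|=6, |-1|=1, |5|=5, |0|=0, |-4|=4, |-1|=1, |4|=4 -> [6, 1, 5, 0, 4, 1, 4]
Stage 6 (DIFF): s[0]=6, 1-6=-5, 5-1=4, 0-5=-5, 4-0=4, 1-4=-3, 4-1=3 -> [6, -5, 4, -5, 4, -3, 3]

Answer: 6 -5 4 -5 4 -3 3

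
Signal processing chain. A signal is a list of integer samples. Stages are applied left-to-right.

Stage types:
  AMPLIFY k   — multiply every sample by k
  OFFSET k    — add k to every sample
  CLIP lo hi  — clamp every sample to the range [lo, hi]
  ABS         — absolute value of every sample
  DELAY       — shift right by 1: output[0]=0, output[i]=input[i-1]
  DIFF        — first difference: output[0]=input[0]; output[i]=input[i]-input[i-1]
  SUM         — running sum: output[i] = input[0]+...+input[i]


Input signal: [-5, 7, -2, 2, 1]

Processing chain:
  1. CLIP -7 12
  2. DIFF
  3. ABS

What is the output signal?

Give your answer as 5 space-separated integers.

Answer: 5 12 9 4 1

Derivation:
Input: [-5, 7, -2, 2, 1]
Stage 1 (CLIP -7 12): clip(-5,-7,12)=-5, clip(7,-7,12)=7, clip(-2,-7,12)=-2, clip(2,-7,12)=2, clip(1,-7,12)=1 -> [-5, 7, -2, 2, 1]
Stage 2 (DIFF): s[0]=-5, 7--5=12, -2-7=-9, 2--2=4, 1-2=-1 -> [-5, 12, -9, 4, -1]
Stage 3 (ABS): |-5|=5, |12|=12, |-9|=9, |4|=4, |-1|=1 -> [5, 12, 9, 4, 1]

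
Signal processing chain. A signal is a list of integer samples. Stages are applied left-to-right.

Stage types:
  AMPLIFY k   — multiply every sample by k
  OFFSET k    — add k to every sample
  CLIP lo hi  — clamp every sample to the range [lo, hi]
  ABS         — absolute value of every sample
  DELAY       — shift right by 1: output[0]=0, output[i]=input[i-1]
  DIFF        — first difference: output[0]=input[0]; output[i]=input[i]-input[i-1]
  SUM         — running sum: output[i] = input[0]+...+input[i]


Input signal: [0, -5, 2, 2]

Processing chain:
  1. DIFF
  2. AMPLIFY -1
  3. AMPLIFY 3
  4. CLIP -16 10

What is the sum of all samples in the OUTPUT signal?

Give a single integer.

Answer: -6

Derivation:
Input: [0, -5, 2, 2]
Stage 1 (DIFF): s[0]=0, -5-0=-5, 2--5=7, 2-2=0 -> [0, -5, 7, 0]
Stage 2 (AMPLIFY -1): 0*-1=0, -5*-1=5, 7*-1=-7, 0*-1=0 -> [0, 5, -7, 0]
Stage 3 (AMPLIFY 3): 0*3=0, 5*3=15, -7*3=-21, 0*3=0 -> [0, 15, -21, 0]
Stage 4 (CLIP -16 10): clip(0,-16,10)=0, clip(15,-16,10)=10, clip(-21,-16,10)=-16, clip(0,-16,10)=0 -> [0, 10, -16, 0]
Output sum: -6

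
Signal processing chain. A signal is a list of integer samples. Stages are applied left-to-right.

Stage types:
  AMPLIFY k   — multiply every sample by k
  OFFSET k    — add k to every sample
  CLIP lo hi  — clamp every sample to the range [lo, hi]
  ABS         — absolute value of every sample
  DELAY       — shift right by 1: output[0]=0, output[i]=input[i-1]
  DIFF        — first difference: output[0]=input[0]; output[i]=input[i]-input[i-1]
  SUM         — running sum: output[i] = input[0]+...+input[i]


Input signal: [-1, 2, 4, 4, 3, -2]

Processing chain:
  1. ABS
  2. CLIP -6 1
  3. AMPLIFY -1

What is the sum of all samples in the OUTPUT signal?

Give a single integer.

Input: [-1, 2, 4, 4, 3, -2]
Stage 1 (ABS): |-1|=1, |2|=2, |4|=4, |4|=4, |3|=3, |-2|=2 -> [1, 2, 4, 4, 3, 2]
Stage 2 (CLIP -6 1): clip(1,-6,1)=1, clip(2,-6,1)=1, clip(4,-6,1)=1, clip(4,-6,1)=1, clip(3,-6,1)=1, clip(2,-6,1)=1 -> [1, 1, 1, 1, 1, 1]
Stage 3 (AMPLIFY -1): 1*-1=-1, 1*-1=-1, 1*-1=-1, 1*-1=-1, 1*-1=-1, 1*-1=-1 -> [-1, -1, -1, -1, -1, -1]
Output sum: -6

Answer: -6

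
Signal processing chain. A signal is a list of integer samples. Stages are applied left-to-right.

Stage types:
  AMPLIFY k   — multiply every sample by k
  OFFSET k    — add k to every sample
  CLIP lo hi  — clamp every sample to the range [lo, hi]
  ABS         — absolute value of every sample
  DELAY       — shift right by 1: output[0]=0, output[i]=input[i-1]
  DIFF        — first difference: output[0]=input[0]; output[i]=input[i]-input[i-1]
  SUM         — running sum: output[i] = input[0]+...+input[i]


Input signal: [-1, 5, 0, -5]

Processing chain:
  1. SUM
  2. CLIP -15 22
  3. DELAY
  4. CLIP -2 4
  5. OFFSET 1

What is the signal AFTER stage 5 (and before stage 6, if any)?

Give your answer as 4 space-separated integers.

Answer: 1 0 5 5

Derivation:
Input: [-1, 5, 0, -5]
Stage 1 (SUM): sum[0..0]=-1, sum[0..1]=4, sum[0..2]=4, sum[0..3]=-1 -> [-1, 4, 4, -1]
Stage 2 (CLIP -15 22): clip(-1,-15,22)=-1, clip(4,-15,22)=4, clip(4,-15,22)=4, clip(-1,-15,22)=-1 -> [-1, 4, 4, -1]
Stage 3 (DELAY): [0, -1, 4, 4] = [0, -1, 4, 4] -> [0, -1, 4, 4]
Stage 4 (CLIP -2 4): clip(0,-2,4)=0, clip(-1,-2,4)=-1, clip(4,-2,4)=4, clip(4,-2,4)=4 -> [0, -1, 4, 4]
Stage 5 (OFFSET 1): 0+1=1, -1+1=0, 4+1=5, 4+1=5 -> [1, 0, 5, 5]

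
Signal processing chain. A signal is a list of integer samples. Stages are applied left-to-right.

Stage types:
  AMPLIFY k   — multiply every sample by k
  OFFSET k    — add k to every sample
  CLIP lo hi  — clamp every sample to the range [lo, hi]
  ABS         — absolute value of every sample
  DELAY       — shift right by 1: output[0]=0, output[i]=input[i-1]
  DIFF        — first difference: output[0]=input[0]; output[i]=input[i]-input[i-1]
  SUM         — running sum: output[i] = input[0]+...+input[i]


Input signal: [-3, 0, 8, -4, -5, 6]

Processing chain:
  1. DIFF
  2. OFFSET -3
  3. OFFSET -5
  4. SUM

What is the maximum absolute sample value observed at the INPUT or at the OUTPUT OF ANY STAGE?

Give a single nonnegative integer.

Input: [-3, 0, 8, -4, -5, 6] (max |s|=8)
Stage 1 (DIFF): s[0]=-3, 0--3=3, 8-0=8, -4-8=-12, -5--4=-1, 6--5=11 -> [-3, 3, 8, -12, -1, 11] (max |s|=12)
Stage 2 (OFFSET -3): -3+-3=-6, 3+-3=0, 8+-3=5, -12+-3=-15, -1+-3=-4, 11+-3=8 -> [-6, 0, 5, -15, -4, 8] (max |s|=15)
Stage 3 (OFFSET -5): -6+-5=-11, 0+-5=-5, 5+-5=0, -15+-5=-20, -4+-5=-9, 8+-5=3 -> [-11, -5, 0, -20, -9, 3] (max |s|=20)
Stage 4 (SUM): sum[0..0]=-11, sum[0..1]=-16, sum[0..2]=-16, sum[0..3]=-36, sum[0..4]=-45, sum[0..5]=-42 -> [-11, -16, -16, -36, -45, -42] (max |s|=45)
Overall max amplitude: 45

Answer: 45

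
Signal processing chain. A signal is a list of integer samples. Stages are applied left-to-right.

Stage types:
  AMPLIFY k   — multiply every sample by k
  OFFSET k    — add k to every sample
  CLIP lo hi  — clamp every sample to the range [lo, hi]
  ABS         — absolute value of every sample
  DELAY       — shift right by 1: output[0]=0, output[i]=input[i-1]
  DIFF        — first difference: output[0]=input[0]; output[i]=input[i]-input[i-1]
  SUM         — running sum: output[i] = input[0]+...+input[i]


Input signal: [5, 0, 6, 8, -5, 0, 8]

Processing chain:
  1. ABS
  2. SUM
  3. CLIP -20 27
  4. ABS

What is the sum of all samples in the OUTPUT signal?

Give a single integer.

Answer: 115

Derivation:
Input: [5, 0, 6, 8, -5, 0, 8]
Stage 1 (ABS): |5|=5, |0|=0, |6|=6, |8|=8, |-5|=5, |0|=0, |8|=8 -> [5, 0, 6, 8, 5, 0, 8]
Stage 2 (SUM): sum[0..0]=5, sum[0..1]=5, sum[0..2]=11, sum[0..3]=19, sum[0..4]=24, sum[0..5]=24, sum[0..6]=32 -> [5, 5, 11, 19, 24, 24, 32]
Stage 3 (CLIP -20 27): clip(5,-20,27)=5, clip(5,-20,27)=5, clip(11,-20,27)=11, clip(19,-20,27)=19, clip(24,-20,27)=24, clip(24,-20,27)=24, clip(32,-20,27)=27 -> [5, 5, 11, 19, 24, 24, 27]
Stage 4 (ABS): |5|=5, |5|=5, |11|=11, |19|=19, |24|=24, |24|=24, |27|=27 -> [5, 5, 11, 19, 24, 24, 27]
Output sum: 115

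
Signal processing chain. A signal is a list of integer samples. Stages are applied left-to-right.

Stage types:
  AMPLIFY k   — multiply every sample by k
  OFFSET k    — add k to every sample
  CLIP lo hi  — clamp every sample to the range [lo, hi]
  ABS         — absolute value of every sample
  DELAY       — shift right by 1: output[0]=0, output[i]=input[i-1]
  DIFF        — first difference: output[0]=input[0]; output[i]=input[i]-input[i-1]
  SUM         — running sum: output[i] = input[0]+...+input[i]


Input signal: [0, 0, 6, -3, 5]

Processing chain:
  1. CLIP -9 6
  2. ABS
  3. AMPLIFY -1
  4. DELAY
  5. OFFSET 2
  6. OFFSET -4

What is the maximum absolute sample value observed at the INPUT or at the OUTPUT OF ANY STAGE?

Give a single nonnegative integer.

Input: [0, 0, 6, -3, 5] (max |s|=6)
Stage 1 (CLIP -9 6): clip(0,-9,6)=0, clip(0,-9,6)=0, clip(6,-9,6)=6, clip(-3,-9,6)=-3, clip(5,-9,6)=5 -> [0, 0, 6, -3, 5] (max |s|=6)
Stage 2 (ABS): |0|=0, |0|=0, |6|=6, |-3|=3, |5|=5 -> [0, 0, 6, 3, 5] (max |s|=6)
Stage 3 (AMPLIFY -1): 0*-1=0, 0*-1=0, 6*-1=-6, 3*-1=-3, 5*-1=-5 -> [0, 0, -6, -3, -5] (max |s|=6)
Stage 4 (DELAY): [0, 0, 0, -6, -3] = [0, 0, 0, -6, -3] -> [0, 0, 0, -6, -3] (max |s|=6)
Stage 5 (OFFSET 2): 0+2=2, 0+2=2, 0+2=2, -6+2=-4, -3+2=-1 -> [2, 2, 2, -4, -1] (max |s|=4)
Stage 6 (OFFSET -4): 2+-4=-2, 2+-4=-2, 2+-4=-2, -4+-4=-8, -1+-4=-5 -> [-2, -2, -2, -8, -5] (max |s|=8)
Overall max amplitude: 8

Answer: 8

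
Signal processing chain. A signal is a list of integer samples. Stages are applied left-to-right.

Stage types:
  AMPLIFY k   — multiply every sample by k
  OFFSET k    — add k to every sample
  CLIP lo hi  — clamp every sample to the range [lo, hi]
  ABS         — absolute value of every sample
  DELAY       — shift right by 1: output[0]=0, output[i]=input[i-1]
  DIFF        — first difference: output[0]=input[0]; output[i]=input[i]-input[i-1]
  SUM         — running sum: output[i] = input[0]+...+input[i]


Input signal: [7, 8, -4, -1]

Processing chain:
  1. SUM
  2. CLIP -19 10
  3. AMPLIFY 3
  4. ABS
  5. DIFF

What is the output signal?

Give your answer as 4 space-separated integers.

Input: [7, 8, -4, -1]
Stage 1 (SUM): sum[0..0]=7, sum[0..1]=15, sum[0..2]=11, sum[0..3]=10 -> [7, 15, 11, 10]
Stage 2 (CLIP -19 10): clip(7,-19,10)=7, clip(15,-19,10)=10, clip(11,-19,10)=10, clip(10,-19,10)=10 -> [7, 10, 10, 10]
Stage 3 (AMPLIFY 3): 7*3=21, 10*3=30, 10*3=30, 10*3=30 -> [21, 30, 30, 30]
Stage 4 (ABS): |21|=21, |30|=30, |30|=30, |30|=30 -> [21, 30, 30, 30]
Stage 5 (DIFF): s[0]=21, 30-21=9, 30-30=0, 30-30=0 -> [21, 9, 0, 0]

Answer: 21 9 0 0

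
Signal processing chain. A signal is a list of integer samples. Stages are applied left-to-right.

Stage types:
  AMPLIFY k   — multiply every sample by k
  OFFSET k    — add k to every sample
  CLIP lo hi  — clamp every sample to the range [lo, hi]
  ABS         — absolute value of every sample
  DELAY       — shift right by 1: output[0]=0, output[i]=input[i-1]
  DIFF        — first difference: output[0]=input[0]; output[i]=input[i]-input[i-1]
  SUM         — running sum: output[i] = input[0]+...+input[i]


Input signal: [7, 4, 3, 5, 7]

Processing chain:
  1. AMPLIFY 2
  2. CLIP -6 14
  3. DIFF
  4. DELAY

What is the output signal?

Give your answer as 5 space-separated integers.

Input: [7, 4, 3, 5, 7]
Stage 1 (AMPLIFY 2): 7*2=14, 4*2=8, 3*2=6, 5*2=10, 7*2=14 -> [14, 8, 6, 10, 14]
Stage 2 (CLIP -6 14): clip(14,-6,14)=14, clip(8,-6,14)=8, clip(6,-6,14)=6, clip(10,-6,14)=10, clip(14,-6,14)=14 -> [14, 8, 6, 10, 14]
Stage 3 (DIFF): s[0]=14, 8-14=-6, 6-8=-2, 10-6=4, 14-10=4 -> [14, -6, -2, 4, 4]
Stage 4 (DELAY): [0, 14, -6, -2, 4] = [0, 14, -6, -2, 4] -> [0, 14, -6, -2, 4]

Answer: 0 14 -6 -2 4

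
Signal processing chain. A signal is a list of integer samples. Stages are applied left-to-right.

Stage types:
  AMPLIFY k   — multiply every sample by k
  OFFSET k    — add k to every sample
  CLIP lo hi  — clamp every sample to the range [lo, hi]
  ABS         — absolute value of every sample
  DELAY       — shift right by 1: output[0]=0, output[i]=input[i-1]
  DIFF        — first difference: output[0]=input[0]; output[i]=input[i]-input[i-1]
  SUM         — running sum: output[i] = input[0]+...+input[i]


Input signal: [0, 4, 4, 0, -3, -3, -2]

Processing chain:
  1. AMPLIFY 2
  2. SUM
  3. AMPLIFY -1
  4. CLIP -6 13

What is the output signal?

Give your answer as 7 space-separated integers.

Input: [0, 4, 4, 0, -3, -3, -2]
Stage 1 (AMPLIFY 2): 0*2=0, 4*2=8, 4*2=8, 0*2=0, -3*2=-6, -3*2=-6, -2*2=-4 -> [0, 8, 8, 0, -6, -6, -4]
Stage 2 (SUM): sum[0..0]=0, sum[0..1]=8, sum[0..2]=16, sum[0..3]=16, sum[0..4]=10, sum[0..5]=4, sum[0..6]=0 -> [0, 8, 16, 16, 10, 4, 0]
Stage 3 (AMPLIFY -1): 0*-1=0, 8*-1=-8, 16*-1=-16, 16*-1=-16, 10*-1=-10, 4*-1=-4, 0*-1=0 -> [0, -8, -16, -16, -10, -4, 0]
Stage 4 (CLIP -6 13): clip(0,-6,13)=0, clip(-8,-6,13)=-6, clip(-16,-6,13)=-6, clip(-16,-6,13)=-6, clip(-10,-6,13)=-6, clip(-4,-6,13)=-4, clip(0,-6,13)=0 -> [0, -6, -6, -6, -6, -4, 0]

Answer: 0 -6 -6 -6 -6 -4 0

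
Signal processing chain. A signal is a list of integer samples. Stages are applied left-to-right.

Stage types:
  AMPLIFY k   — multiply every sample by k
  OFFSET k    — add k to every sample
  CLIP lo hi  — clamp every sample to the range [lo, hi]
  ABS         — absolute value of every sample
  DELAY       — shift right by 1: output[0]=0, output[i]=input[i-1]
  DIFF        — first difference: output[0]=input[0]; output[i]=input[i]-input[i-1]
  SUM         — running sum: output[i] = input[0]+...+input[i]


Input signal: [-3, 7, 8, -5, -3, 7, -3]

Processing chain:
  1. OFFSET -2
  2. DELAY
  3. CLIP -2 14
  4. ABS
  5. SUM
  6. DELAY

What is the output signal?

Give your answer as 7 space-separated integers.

Input: [-3, 7, 8, -5, -3, 7, -3]
Stage 1 (OFFSET -2): -3+-2=-5, 7+-2=5, 8+-2=6, -5+-2=-7, -3+-2=-5, 7+-2=5, -3+-2=-5 -> [-5, 5, 6, -7, -5, 5, -5]
Stage 2 (DELAY): [0, -5, 5, 6, -7, -5, 5] = [0, -5, 5, 6, -7, -5, 5] -> [0, -5, 5, 6, -7, -5, 5]
Stage 3 (CLIP -2 14): clip(0,-2,14)=0, clip(-5,-2,14)=-2, clip(5,-2,14)=5, clip(6,-2,14)=6, clip(-7,-2,14)=-2, clip(-5,-2,14)=-2, clip(5,-2,14)=5 -> [0, -2, 5, 6, -2, -2, 5]
Stage 4 (ABS): |0|=0, |-2|=2, |5|=5, |6|=6, |-2|=2, |-2|=2, |5|=5 -> [0, 2, 5, 6, 2, 2, 5]
Stage 5 (SUM): sum[0..0]=0, sum[0..1]=2, sum[0..2]=7, sum[0..3]=13, sum[0..4]=15, sum[0..5]=17, sum[0..6]=22 -> [0, 2, 7, 13, 15, 17, 22]
Stage 6 (DELAY): [0, 0, 2, 7, 13, 15, 17] = [0, 0, 2, 7, 13, 15, 17] -> [0, 0, 2, 7, 13, 15, 17]

Answer: 0 0 2 7 13 15 17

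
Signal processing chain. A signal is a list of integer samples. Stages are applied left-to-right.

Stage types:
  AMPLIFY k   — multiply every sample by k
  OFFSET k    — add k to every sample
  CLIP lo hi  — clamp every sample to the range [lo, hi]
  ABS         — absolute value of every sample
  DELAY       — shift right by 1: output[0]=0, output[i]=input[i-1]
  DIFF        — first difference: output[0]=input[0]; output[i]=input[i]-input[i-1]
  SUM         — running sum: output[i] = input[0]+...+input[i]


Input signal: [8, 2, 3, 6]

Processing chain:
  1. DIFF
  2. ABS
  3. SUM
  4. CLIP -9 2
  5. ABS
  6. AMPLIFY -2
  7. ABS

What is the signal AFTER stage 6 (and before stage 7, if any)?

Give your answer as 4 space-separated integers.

Input: [8, 2, 3, 6]
Stage 1 (DIFF): s[0]=8, 2-8=-6, 3-2=1, 6-3=3 -> [8, -6, 1, 3]
Stage 2 (ABS): |8|=8, |-6|=6, |1|=1, |3|=3 -> [8, 6, 1, 3]
Stage 3 (SUM): sum[0..0]=8, sum[0..1]=14, sum[0..2]=15, sum[0..3]=18 -> [8, 14, 15, 18]
Stage 4 (CLIP -9 2): clip(8,-9,2)=2, clip(14,-9,2)=2, clip(15,-9,2)=2, clip(18,-9,2)=2 -> [2, 2, 2, 2]
Stage 5 (ABS): |2|=2, |2|=2, |2|=2, |2|=2 -> [2, 2, 2, 2]
Stage 6 (AMPLIFY -2): 2*-2=-4, 2*-2=-4, 2*-2=-4, 2*-2=-4 -> [-4, -4, -4, -4]

Answer: -4 -4 -4 -4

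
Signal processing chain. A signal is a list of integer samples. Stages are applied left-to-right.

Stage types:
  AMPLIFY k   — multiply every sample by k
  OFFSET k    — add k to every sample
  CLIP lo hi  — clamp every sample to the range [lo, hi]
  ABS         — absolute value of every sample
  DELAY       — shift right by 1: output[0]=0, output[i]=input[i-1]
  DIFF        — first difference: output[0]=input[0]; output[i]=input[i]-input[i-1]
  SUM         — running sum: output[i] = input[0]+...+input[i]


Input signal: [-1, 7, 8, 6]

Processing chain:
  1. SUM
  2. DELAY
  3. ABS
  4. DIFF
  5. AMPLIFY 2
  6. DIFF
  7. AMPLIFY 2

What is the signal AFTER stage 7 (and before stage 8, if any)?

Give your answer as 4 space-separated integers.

Input: [-1, 7, 8, 6]
Stage 1 (SUM): sum[0..0]=-1, sum[0..1]=6, sum[0..2]=14, sum[0..3]=20 -> [-1, 6, 14, 20]
Stage 2 (DELAY): [0, -1, 6, 14] = [0, -1, 6, 14] -> [0, -1, 6, 14]
Stage 3 (ABS): |0|=0, |-1|=1, |6|=6, |14|=14 -> [0, 1, 6, 14]
Stage 4 (DIFF): s[0]=0, 1-0=1, 6-1=5, 14-6=8 -> [0, 1, 5, 8]
Stage 5 (AMPLIFY 2): 0*2=0, 1*2=2, 5*2=10, 8*2=16 -> [0, 2, 10, 16]
Stage 6 (DIFF): s[0]=0, 2-0=2, 10-2=8, 16-10=6 -> [0, 2, 8, 6]
Stage 7 (AMPLIFY 2): 0*2=0, 2*2=4, 8*2=16, 6*2=12 -> [0, 4, 16, 12]

Answer: 0 4 16 12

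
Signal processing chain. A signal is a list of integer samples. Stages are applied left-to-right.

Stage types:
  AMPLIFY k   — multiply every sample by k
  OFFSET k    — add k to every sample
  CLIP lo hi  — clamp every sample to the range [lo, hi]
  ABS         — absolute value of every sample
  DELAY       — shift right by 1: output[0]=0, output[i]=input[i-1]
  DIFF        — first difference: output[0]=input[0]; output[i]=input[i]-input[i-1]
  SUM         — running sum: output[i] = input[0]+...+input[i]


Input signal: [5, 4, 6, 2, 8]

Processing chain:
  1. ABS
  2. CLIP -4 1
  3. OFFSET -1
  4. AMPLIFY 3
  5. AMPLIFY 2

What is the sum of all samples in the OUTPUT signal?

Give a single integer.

Input: [5, 4, 6, 2, 8]
Stage 1 (ABS): |5|=5, |4|=4, |6|=6, |2|=2, |8|=8 -> [5, 4, 6, 2, 8]
Stage 2 (CLIP -4 1): clip(5,-4,1)=1, clip(4,-4,1)=1, clip(6,-4,1)=1, clip(2,-4,1)=1, clip(8,-4,1)=1 -> [1, 1, 1, 1, 1]
Stage 3 (OFFSET -1): 1+-1=0, 1+-1=0, 1+-1=0, 1+-1=0, 1+-1=0 -> [0, 0, 0, 0, 0]
Stage 4 (AMPLIFY 3): 0*3=0, 0*3=0, 0*3=0, 0*3=0, 0*3=0 -> [0, 0, 0, 0, 0]
Stage 5 (AMPLIFY 2): 0*2=0, 0*2=0, 0*2=0, 0*2=0, 0*2=0 -> [0, 0, 0, 0, 0]
Output sum: 0

Answer: 0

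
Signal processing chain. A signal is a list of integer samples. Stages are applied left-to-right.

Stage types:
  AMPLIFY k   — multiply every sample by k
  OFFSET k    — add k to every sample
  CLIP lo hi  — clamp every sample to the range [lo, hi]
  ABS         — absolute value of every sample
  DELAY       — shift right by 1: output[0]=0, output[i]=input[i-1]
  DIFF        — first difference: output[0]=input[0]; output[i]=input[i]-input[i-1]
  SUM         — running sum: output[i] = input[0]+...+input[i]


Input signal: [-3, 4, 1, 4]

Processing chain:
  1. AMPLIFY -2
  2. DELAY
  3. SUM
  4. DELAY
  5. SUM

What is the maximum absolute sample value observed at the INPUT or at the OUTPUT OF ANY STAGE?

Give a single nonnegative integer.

Input: [-3, 4, 1, 4] (max |s|=4)
Stage 1 (AMPLIFY -2): -3*-2=6, 4*-2=-8, 1*-2=-2, 4*-2=-8 -> [6, -8, -2, -8] (max |s|=8)
Stage 2 (DELAY): [0, 6, -8, -2] = [0, 6, -8, -2] -> [0, 6, -8, -2] (max |s|=8)
Stage 3 (SUM): sum[0..0]=0, sum[0..1]=6, sum[0..2]=-2, sum[0..3]=-4 -> [0, 6, -2, -4] (max |s|=6)
Stage 4 (DELAY): [0, 0, 6, -2] = [0, 0, 6, -2] -> [0, 0, 6, -2] (max |s|=6)
Stage 5 (SUM): sum[0..0]=0, sum[0..1]=0, sum[0..2]=6, sum[0..3]=4 -> [0, 0, 6, 4] (max |s|=6)
Overall max amplitude: 8

Answer: 8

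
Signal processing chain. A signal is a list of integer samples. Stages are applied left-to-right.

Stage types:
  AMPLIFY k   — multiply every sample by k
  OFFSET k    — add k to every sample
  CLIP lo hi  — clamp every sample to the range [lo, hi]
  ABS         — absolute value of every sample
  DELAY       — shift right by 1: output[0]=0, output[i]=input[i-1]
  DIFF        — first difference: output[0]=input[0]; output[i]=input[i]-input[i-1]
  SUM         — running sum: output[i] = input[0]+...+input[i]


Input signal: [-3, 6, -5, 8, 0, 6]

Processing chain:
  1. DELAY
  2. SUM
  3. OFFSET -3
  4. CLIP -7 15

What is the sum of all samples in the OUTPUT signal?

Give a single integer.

Input: [-3, 6, -5, 8, 0, 6]
Stage 1 (DELAY): [0, -3, 6, -5, 8, 0] = [0, -3, 6, -5, 8, 0] -> [0, -3, 6, -5, 8, 0]
Stage 2 (SUM): sum[0..0]=0, sum[0..1]=-3, sum[0..2]=3, sum[0..3]=-2, sum[0..4]=6, sum[0..5]=6 -> [0, -3, 3, -2, 6, 6]
Stage 3 (OFFSET -3): 0+-3=-3, -3+-3=-6, 3+-3=0, -2+-3=-5, 6+-3=3, 6+-3=3 -> [-3, -6, 0, -5, 3, 3]
Stage 4 (CLIP -7 15): clip(-3,-7,15)=-3, clip(-6,-7,15)=-6, clip(0,-7,15)=0, clip(-5,-7,15)=-5, clip(3,-7,15)=3, clip(3,-7,15)=3 -> [-3, -6, 0, -5, 3, 3]
Output sum: -8

Answer: -8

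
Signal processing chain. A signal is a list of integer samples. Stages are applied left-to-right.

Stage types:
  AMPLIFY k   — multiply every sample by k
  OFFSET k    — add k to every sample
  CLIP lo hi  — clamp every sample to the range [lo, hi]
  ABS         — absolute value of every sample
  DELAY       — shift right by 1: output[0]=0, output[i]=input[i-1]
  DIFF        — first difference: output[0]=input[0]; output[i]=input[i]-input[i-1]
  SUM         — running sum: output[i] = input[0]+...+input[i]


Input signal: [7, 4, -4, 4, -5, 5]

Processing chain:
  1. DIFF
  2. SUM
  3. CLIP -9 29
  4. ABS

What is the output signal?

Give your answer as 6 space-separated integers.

Answer: 7 4 4 4 5 5

Derivation:
Input: [7, 4, -4, 4, -5, 5]
Stage 1 (DIFF): s[0]=7, 4-7=-3, -4-4=-8, 4--4=8, -5-4=-9, 5--5=10 -> [7, -3, -8, 8, -9, 10]
Stage 2 (SUM): sum[0..0]=7, sum[0..1]=4, sum[0..2]=-4, sum[0..3]=4, sum[0..4]=-5, sum[0..5]=5 -> [7, 4, -4, 4, -5, 5]
Stage 3 (CLIP -9 29): clip(7,-9,29)=7, clip(4,-9,29)=4, clip(-4,-9,29)=-4, clip(4,-9,29)=4, clip(-5,-9,29)=-5, clip(5,-9,29)=5 -> [7, 4, -4, 4, -5, 5]
Stage 4 (ABS): |7|=7, |4|=4, |-4|=4, |4|=4, |-5|=5, |5|=5 -> [7, 4, 4, 4, 5, 5]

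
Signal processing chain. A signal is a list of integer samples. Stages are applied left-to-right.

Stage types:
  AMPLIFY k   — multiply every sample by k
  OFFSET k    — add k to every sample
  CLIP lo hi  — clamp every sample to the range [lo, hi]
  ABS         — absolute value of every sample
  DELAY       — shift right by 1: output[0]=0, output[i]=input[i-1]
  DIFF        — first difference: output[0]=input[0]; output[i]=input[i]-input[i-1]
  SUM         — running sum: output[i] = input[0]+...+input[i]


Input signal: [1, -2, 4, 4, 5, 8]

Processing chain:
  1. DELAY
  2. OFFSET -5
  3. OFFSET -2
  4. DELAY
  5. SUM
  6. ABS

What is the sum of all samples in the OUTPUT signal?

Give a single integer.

Input: [1, -2, 4, 4, 5, 8]
Stage 1 (DELAY): [0, 1, -2, 4, 4, 5] = [0, 1, -2, 4, 4, 5] -> [0, 1, -2, 4, 4, 5]
Stage 2 (OFFSET -5): 0+-5=-5, 1+-5=-4, -2+-5=-7, 4+-5=-1, 4+-5=-1, 5+-5=0 -> [-5, -4, -7, -1, -1, 0]
Stage 3 (OFFSET -2): -5+-2=-7, -4+-2=-6, -7+-2=-9, -1+-2=-3, -1+-2=-3, 0+-2=-2 -> [-7, -6, -9, -3, -3, -2]
Stage 4 (DELAY): [0, -7, -6, -9, -3, -3] = [0, -7, -6, -9, -3, -3] -> [0, -7, -6, -9, -3, -3]
Stage 5 (SUM): sum[0..0]=0, sum[0..1]=-7, sum[0..2]=-13, sum[0..3]=-22, sum[0..4]=-25, sum[0..5]=-28 -> [0, -7, -13, -22, -25, -28]
Stage 6 (ABS): |0|=0, |-7|=7, |-13|=13, |-22|=22, |-25|=25, |-28|=28 -> [0, 7, 13, 22, 25, 28]
Output sum: 95

Answer: 95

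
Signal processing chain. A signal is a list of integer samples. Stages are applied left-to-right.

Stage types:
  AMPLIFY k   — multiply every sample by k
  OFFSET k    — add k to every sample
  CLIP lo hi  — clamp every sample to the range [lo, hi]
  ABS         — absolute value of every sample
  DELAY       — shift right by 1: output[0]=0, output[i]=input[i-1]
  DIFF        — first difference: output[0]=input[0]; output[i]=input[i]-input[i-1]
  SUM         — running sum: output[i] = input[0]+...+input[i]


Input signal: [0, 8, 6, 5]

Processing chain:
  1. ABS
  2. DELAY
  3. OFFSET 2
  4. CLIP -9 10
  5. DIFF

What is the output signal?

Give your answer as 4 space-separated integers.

Answer: 2 0 8 -2

Derivation:
Input: [0, 8, 6, 5]
Stage 1 (ABS): |0|=0, |8|=8, |6|=6, |5|=5 -> [0, 8, 6, 5]
Stage 2 (DELAY): [0, 0, 8, 6] = [0, 0, 8, 6] -> [0, 0, 8, 6]
Stage 3 (OFFSET 2): 0+2=2, 0+2=2, 8+2=10, 6+2=8 -> [2, 2, 10, 8]
Stage 4 (CLIP -9 10): clip(2,-9,10)=2, clip(2,-9,10)=2, clip(10,-9,10)=10, clip(8,-9,10)=8 -> [2, 2, 10, 8]
Stage 5 (DIFF): s[0]=2, 2-2=0, 10-2=8, 8-10=-2 -> [2, 0, 8, -2]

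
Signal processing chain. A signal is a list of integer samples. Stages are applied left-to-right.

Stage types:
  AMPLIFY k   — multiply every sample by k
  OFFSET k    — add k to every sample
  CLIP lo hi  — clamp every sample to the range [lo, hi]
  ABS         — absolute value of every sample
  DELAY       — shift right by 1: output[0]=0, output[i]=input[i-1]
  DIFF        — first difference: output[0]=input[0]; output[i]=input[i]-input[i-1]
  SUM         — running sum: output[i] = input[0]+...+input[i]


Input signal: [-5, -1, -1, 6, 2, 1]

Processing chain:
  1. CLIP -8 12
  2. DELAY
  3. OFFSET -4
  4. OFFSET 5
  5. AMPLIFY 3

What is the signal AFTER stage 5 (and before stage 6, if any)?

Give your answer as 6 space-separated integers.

Input: [-5, -1, -1, 6, 2, 1]
Stage 1 (CLIP -8 12): clip(-5,-8,12)=-5, clip(-1,-8,12)=-1, clip(-1,-8,12)=-1, clip(6,-8,12)=6, clip(2,-8,12)=2, clip(1,-8,12)=1 -> [-5, -1, -1, 6, 2, 1]
Stage 2 (DELAY): [0, -5, -1, -1, 6, 2] = [0, -5, -1, -1, 6, 2] -> [0, -5, -1, -1, 6, 2]
Stage 3 (OFFSET -4): 0+-4=-4, -5+-4=-9, -1+-4=-5, -1+-4=-5, 6+-4=2, 2+-4=-2 -> [-4, -9, -5, -5, 2, -2]
Stage 4 (OFFSET 5): -4+5=1, -9+5=-4, -5+5=0, -5+5=0, 2+5=7, -2+5=3 -> [1, -4, 0, 0, 7, 3]
Stage 5 (AMPLIFY 3): 1*3=3, -4*3=-12, 0*3=0, 0*3=0, 7*3=21, 3*3=9 -> [3, -12, 0, 0, 21, 9]

Answer: 3 -12 0 0 21 9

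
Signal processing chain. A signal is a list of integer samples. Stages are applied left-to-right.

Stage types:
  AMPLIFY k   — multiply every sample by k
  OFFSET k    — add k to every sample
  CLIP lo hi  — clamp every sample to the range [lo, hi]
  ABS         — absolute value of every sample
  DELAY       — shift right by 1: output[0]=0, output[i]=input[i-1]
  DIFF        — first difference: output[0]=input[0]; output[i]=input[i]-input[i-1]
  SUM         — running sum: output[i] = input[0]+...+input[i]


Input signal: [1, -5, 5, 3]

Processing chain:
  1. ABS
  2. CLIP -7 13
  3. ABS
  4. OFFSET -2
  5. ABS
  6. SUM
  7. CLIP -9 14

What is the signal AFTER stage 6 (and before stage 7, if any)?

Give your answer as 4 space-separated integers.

Answer: 1 4 7 8

Derivation:
Input: [1, -5, 5, 3]
Stage 1 (ABS): |1|=1, |-5|=5, |5|=5, |3|=3 -> [1, 5, 5, 3]
Stage 2 (CLIP -7 13): clip(1,-7,13)=1, clip(5,-7,13)=5, clip(5,-7,13)=5, clip(3,-7,13)=3 -> [1, 5, 5, 3]
Stage 3 (ABS): |1|=1, |5|=5, |5|=5, |3|=3 -> [1, 5, 5, 3]
Stage 4 (OFFSET -2): 1+-2=-1, 5+-2=3, 5+-2=3, 3+-2=1 -> [-1, 3, 3, 1]
Stage 5 (ABS): |-1|=1, |3|=3, |3|=3, |1|=1 -> [1, 3, 3, 1]
Stage 6 (SUM): sum[0..0]=1, sum[0..1]=4, sum[0..2]=7, sum[0..3]=8 -> [1, 4, 7, 8]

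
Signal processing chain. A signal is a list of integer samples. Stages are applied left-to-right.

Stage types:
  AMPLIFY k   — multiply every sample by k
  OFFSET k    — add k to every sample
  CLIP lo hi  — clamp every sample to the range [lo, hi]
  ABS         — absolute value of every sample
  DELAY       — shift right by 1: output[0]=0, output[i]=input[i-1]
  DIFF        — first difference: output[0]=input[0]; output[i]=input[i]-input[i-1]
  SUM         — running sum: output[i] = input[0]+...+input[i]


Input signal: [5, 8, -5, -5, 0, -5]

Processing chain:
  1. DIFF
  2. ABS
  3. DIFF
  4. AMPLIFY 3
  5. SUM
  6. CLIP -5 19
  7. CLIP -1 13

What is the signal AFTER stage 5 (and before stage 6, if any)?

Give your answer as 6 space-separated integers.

Answer: 15 9 39 0 15 15

Derivation:
Input: [5, 8, -5, -5, 0, -5]
Stage 1 (DIFF): s[0]=5, 8-5=3, -5-8=-13, -5--5=0, 0--5=5, -5-0=-5 -> [5, 3, -13, 0, 5, -5]
Stage 2 (ABS): |5|=5, |3|=3, |-13|=13, |0|=0, |5|=5, |-5|=5 -> [5, 3, 13, 0, 5, 5]
Stage 3 (DIFF): s[0]=5, 3-5=-2, 13-3=10, 0-13=-13, 5-0=5, 5-5=0 -> [5, -2, 10, -13, 5, 0]
Stage 4 (AMPLIFY 3): 5*3=15, -2*3=-6, 10*3=30, -13*3=-39, 5*3=15, 0*3=0 -> [15, -6, 30, -39, 15, 0]
Stage 5 (SUM): sum[0..0]=15, sum[0..1]=9, sum[0..2]=39, sum[0..3]=0, sum[0..4]=15, sum[0..5]=15 -> [15, 9, 39, 0, 15, 15]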